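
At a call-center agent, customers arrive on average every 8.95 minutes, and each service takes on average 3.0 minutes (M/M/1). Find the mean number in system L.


λ = 60/8.95 = 6.7039 /hr
μ = 60/3.0 = 20.0000 /hr
ρ = λ/μ = 6.7039/20.0000 = 0.3352
L = ρ/(1−ρ) = 0.3352/0.6648 = 0.5042

Final: 0.5042


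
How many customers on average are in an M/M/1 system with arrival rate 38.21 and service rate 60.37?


ρ = λ/μ = 38.21/60.37 = 0.6329
L = ρ/(1−ρ) = 0.6329/(1 − 0.6329) = 0.6329/0.3671 = 1.7243

Final: 1.7243


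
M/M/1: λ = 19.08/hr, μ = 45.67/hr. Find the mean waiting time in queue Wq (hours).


ρ = 19.08/45.67 = 0.4178
Wq = ρ/(μ−λ) = 0.4178/(45.67 − 19.08) = 0.4178/26.59 = 0.01571 hr

Final: 0.01571 hr


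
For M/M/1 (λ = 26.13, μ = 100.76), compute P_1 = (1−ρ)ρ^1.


ρ = 26.13/100.76 = 0.2593
P_n = (1−ρ)·ρ^n = (1 − 0.2593)·0.2593^1 = 0.7407·0.259329 = 0.192078

Final: 0.192078


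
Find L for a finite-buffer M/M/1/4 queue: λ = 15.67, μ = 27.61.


ρ = 15.67/27.61 = 0.5675
L = ρ[1 − (K+1)ρ^K + Kρ^(K+1)] / [(1−ρ)(1−ρ^(K+1))]
Numerator: 0.5675·(1 − 5·0.103755 + 4·0.058886) = 0.406800
Denominator: (0.4325)·(0.941114) = 0.406987
L = 0.406800/0.406987 = 0.9995

Final: 0.9995


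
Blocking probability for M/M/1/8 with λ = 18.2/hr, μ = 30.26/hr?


ρ = λ/μ = 18.2/30.26 = 0.6015
P_K = (1−ρ)ρ^K/(1−ρ^(K+1)) = (0.3985·0.017125)/(1 − 0.010300)
= 0.006825/0.989700 = 0.006896

Final: 0.006896


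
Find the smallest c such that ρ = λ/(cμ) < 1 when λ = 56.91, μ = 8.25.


Stability requires cμ > λ ⇔ c > λ/μ.
λ/μ = 56.91/8.25 = 6.8982
Minimum integer c = ⌊6.8982⌋ + 1 = 7
Check: 7·8.25 = 57.75 > 56.91, while 6·8.25 = 49.50 ≤ 56.91

Final: 7 servers


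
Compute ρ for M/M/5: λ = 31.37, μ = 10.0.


ρ = λ/(cμ) = 31.37/(5·10.0) = 31.37/50.00 = 0.6274

Final: 0.6274


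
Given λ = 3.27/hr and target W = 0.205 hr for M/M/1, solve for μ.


W = 1/(μ−λ) ⇒ μ − λ = 1/W = 1/0.205 = 4.8780
μ = λ + 1/W = 3.27 + 4.8780 = 8.1480 per hr

Final: 8.1480 /hr


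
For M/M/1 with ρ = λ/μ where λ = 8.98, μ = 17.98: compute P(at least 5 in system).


ρ = 8.98/17.98 = 0.4994
P(N ≥ n) = ρ^n = 0.4994^5 = 0.031077

Final: 0.031077


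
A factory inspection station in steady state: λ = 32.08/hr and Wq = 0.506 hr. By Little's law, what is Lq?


Lq = λWq = 32.08·0.506 = 16.2325

Final: 16.2325


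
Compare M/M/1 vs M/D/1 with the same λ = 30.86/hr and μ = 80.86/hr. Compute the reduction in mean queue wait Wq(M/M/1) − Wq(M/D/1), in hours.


ρ = 30.86/80.86 = 0.3816
Wq(M/M/1) = ρ/(μ−λ) = 0.3816/50.00 = 0.007633 hr
Wq(M/D/1) = ρ/(2(μ−λ)) = 0.003816 hr
Savings = 0.007633 − 0.003816 = 0.003816 hr

Final: 0.003816 hr


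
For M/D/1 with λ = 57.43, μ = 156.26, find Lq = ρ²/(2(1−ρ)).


ρ = 57.43/156.26 = 0.3675
M/D/1: Lq = ρ²/(2(1−ρ)) = 0.1351/(2·0.6325) = 0.10679

Final: 0.10679


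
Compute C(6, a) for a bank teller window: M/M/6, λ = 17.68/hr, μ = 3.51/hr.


a = λ/μ = 5.0370; ρ = a/6 = 0.8395
P₀ = 0.004252 (from M/M/c formula)
C(c,a) = [a^c/(c!(1−ρ))]·P₀ = [16332.43225/(720·0.1605)]·0.004252
= 141.33836·0.004252 = 0.600920

Final: 0.600920


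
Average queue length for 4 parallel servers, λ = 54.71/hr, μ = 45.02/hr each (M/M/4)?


a = λ/μ = 1.2152; ρ = a/4 = 0.3038
P₀ = 0.295571
Lq = P₀·a^c·ρ / (c!·(1−ρ)²) = 0.295571·2.18095·0.3038/(24·0.48468)
= 0.01684

Final: 0.01684


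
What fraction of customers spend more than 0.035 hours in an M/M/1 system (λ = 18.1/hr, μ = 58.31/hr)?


W ~ Exponential(μ−λ) for M/M/1.
μ − λ = 58.31 − 18.1 = 40.2100
P(W > t) = e^{−(μ−λ)t} = e^{−1.4074} = 0.244791

Final: 0.244791


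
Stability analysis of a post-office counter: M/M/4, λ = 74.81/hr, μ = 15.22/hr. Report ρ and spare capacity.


Total capacity cμ = 4·15.22 = 60.88/hr
ρ = λ/(cμ) = 74.81/60.88 = 1.2288
Stable ⇔ ρ < 1: NO
Spare capacity = cμ − λ = 60.88 − 74.81 = -13.93/hr

Final: ρ = 1.2288; unstable; margin = -13.93/hr


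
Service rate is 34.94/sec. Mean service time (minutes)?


Mean service time = 1/μ = 1/34.94 second = 0.02862 second
In minutes: 0.02862 × 0.0166667 = 0.0004770 min

Final: 0.0004770 min


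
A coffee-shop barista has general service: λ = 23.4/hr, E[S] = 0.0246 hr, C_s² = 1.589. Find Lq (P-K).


ρ = λ·E[S] = 23.4·0.0246 = 0.5756
Lq = ρ²(1+C_s²)/(2(1−ρ)) = 0.3314·(1+1.589)/(2·0.4244)
= 0.3314·2.5890/0.8487 = 1.01081

Final: 1.01081


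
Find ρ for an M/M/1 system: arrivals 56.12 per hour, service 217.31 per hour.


ρ = λ/μ = 56.12/217.31 = 0.2582

Final: 0.2582


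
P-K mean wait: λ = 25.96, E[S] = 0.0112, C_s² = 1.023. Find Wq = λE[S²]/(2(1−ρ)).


ρ = λ·E[S] = 25.96·0.0112 = 0.2908
E[S²] = E[S]²(1+C_s²) = 0.0112²·(1+1.023) = 0.0002538
Wq = λ·E[S²]/(2(1−ρ)) = 25.96·0.0002538/(2·0.7092) = 0.004644 hr

Final: 0.004644 hr


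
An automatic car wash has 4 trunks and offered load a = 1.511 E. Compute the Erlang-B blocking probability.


B(c,a) = (a^c/c!) / Σ_{k=0}^{c} a^k/k!
a^4/4! = 0.217193
Σ terms (k=0..4): 1.00000 + 1.51100 + 1.14156 + 0.57497 + 0.21719 = 4.444720
B = 0.217193/4.444720 = 0.048865

Final: 0.048865


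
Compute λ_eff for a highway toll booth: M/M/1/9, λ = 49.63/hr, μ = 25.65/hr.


ρ = 1.9349; P_K = (1−ρ)ρ^9/(1−ρ^10) = 0.483833
λ_eff = λ(1 − P_K) = 49.63·(1 − 0.483833) = 49.63·0.516167 = 25.6174 /hr

Final: 25.6174 /hr


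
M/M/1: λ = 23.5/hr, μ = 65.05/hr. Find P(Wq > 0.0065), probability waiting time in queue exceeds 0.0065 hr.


ρ = 23.5/65.05 = 0.3613
P(Wq > t) = ρ·e^{−(μ−λ)t} = 0.3613·e^{−0.2701}
= 0.3613·0.763322 = 0.275758

Final: 0.275758


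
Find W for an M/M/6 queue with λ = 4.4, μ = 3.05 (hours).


a = 1.4426; ρ = 0.2404; P₀ = 0.236261
Lq = P₀·a^c·ρ/(c!(1−ρ)²) = 0.001233
Wq = Lq/λ = 0.001233/4.4 = 0.0002802 hr
W = Wq + 1/μ = 0.0002802 + 0.32787 = 0.32815 hr

Final: 0.32815 hr


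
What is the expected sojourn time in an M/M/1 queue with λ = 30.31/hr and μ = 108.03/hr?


W = 1/(μ−λ) = 1/(108.03 − 30.31) = 1/77.72 = 0.01287 hr

Final: 0.01287 hr


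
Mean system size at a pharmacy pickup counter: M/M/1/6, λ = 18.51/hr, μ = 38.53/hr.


ρ = 18.51/38.53 = 0.4804
L = ρ[1 − (K+1)ρ^K + Kρ^(K+1)] / [(1−ρ)(1−ρ^(K+1))]
Numerator: 0.4804·(1 − 7·0.012293 + 6·0.005905) = 0.456089
Denominator: (0.5196)·(0.994095) = 0.516527
L = 0.456089/0.516527 = 0.8830

Final: 0.8830


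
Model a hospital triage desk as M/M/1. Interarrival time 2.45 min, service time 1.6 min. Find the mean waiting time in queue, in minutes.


λ = 60/2.45 = 24.4898 /hr
μ = 60/1.6 = 37.5000 /hr
ρ = λ/μ = 24.4898/37.5000 = 0.6531
Wq = ρ/(μ−λ) = 0.6531/(37.5000−24.4898) = 0.05020 hr
In minutes: 0.05020·60 = 3.012 min

Final: 3.012 min


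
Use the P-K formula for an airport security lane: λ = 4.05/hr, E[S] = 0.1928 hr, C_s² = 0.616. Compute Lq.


ρ = λ·E[S] = 4.05·0.1928 = 0.7808
Lq = ρ²(1+C_s²)/(2(1−ρ)) = 0.6097·(1+0.616)/(2·0.2192)
= 0.6097·1.6160/0.4383 = 2.24789

Final: 2.24789


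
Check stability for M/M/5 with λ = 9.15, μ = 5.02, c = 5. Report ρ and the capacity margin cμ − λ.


Total capacity cμ = 5·5.02 = 25.10/hr
ρ = λ/(cμ) = 9.15/25.10 = 0.3645
Stable ⇔ ρ < 1: YES
Spare capacity = cμ − λ = 25.10 − 9.15 = 15.95/hr

Final: ρ = 0.3645; stable; margin = 15.95/hr


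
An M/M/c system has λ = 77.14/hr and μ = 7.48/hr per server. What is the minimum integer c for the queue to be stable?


Stability requires cμ > λ ⇔ c > λ/μ.
λ/μ = 77.14/7.48 = 10.3128
Minimum integer c = ⌊10.3128⌋ + 1 = 11
Check: 11·7.48 = 82.28 > 77.14, while 10·7.48 = 74.80 ≤ 77.14

Final: 11 servers


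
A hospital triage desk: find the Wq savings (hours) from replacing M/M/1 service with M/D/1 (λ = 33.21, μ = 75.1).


ρ = 33.21/75.1 = 0.4422
Wq(M/M/1) = ρ/(μ−λ) = 0.4422/41.89 = 0.01056 hr
Wq(M/D/1) = ρ/(2(μ−λ)) = 0.005278 hr
Savings = 0.01056 − 0.005278 = 0.005278 hr

Final: 0.005278 hr


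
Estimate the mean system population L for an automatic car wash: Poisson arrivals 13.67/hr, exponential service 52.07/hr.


ρ = λ/μ = 13.67/52.07 = 0.2625
L = ρ/(1−ρ) = 0.2625/(1 − 0.2625) = 0.2625/0.7375 = 0.3560

Final: 0.3560


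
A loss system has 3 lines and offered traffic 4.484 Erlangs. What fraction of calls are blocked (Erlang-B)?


B(c,a) = (a^c/c!) / Σ_{k=0}^{c} a^k/k!
a^3/3! = 15.026075
Σ terms (k=0..3): 1.00000 + 4.48400 + 10.05313 + 15.02608 = 30.563203
B = 15.026075/30.563203 = 0.491639

Final: 0.491639


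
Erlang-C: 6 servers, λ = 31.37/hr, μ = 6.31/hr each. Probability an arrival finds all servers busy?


a = λ/μ = 4.9715; ρ = a/6 = 0.8286
P₀ = 0.004719 (from M/M/c formula)
C(c,a) = [a^c/(c!(1−ρ))]·P₀ = [15097.70575/(720·0.1714)]·0.004719
= 122.32476·0.004719 = 0.577296

Final: 0.577296


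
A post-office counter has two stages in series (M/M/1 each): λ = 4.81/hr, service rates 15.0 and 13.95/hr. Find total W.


Each node sees arrival rate λ = 4.81/hr (tandem ⇒ throughput preserved).
W₁ = 1/(μ₁−λ) = 1/(15.0−4.81) = 0.09814 hr
W₂ = 1/(μ₂−λ) = 1/(13.95−4.81) = 0.10941 hr
W_total = W₁ + W₂ = 0.09814 + 0.10941 = 0.20754 hr

Final: 0.20754 hr


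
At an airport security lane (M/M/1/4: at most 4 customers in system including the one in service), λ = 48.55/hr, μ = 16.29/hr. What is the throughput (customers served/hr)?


ρ = 2.9804; P_K = (1−ρ)ρ^4/(1−ρ^5) = 0.667307
λ_eff = λ(1 − P_K) = 48.55·(1 − 0.667307) = 48.55·0.332693 = 16.1522 /hr

Final: 16.1522 /hr


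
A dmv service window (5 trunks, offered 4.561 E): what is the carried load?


B(5,4.561) = 0.248255 (Erlang-B)
Carried load = a(1 − B) = 4.561·(1 − 0.248255) = 4.561·0.751745 = 3.4287 E

Final: 3.4287 Erlangs


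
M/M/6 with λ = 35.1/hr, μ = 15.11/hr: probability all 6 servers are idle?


a = λ/μ = 35.1/15.11 = 2.3230; ρ = a/c = 0.3872
Σ_{k=0}^{5} a^k/k! (terms k=0..5) = 1.00000 + 2.32296 + 2.69808 + 2.08918 + 1.21328 + 0.56368 = 9.88719
Tail: a^6/(6!(1−ρ)) = 157.12884/(720·0.6128) = 0.35610
P₀ = 1/(9.88719 + 0.35610) = 1/10.24329 = 0.097625

Final: 0.097625


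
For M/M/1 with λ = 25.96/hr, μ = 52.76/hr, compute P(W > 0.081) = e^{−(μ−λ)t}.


W ~ Exponential(μ−λ) for M/M/1.
μ − λ = 52.76 − 25.96 = 26.8000
P(W > t) = e^{−(μ−λ)t} = e^{−2.1708} = 0.114086

Final: 0.114086


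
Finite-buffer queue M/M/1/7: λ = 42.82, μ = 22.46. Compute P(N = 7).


ρ = λ/μ = 42.82/22.46 = 1.9065
P_K = (1−ρ)ρ^K/(1−ρ^(K+1)) = (-0.9065·91.550006)/(1 − 174.540127)
= -82.990121/-173.540127 = 0.478219

Final: 0.478219


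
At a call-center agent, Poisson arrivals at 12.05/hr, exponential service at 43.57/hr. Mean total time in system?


W = 1/(μ−λ) = 1/(43.57 − 12.05) = 1/31.52 = 0.03173 hr

Final: 0.03173 hr


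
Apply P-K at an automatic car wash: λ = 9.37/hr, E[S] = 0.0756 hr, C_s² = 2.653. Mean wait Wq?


ρ = λ·E[S] = 9.37·0.0756 = 0.7084
E[S²] = E[S]²(1+C_s²) = 0.0756²·(1+2.653) = 0.020878
Wq = λ·E[S²]/(2(1−ρ)) = 9.37·0.020878/(2·0.2916) = 0.33541 hr

Final: 0.33541 hr


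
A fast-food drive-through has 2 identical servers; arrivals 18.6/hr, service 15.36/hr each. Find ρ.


ρ = λ/(cμ) = 18.6/(2·15.36) = 18.6/30.72 = 0.6055

Final: 0.6055


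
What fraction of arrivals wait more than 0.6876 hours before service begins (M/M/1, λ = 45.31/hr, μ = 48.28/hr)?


ρ = 45.31/48.28 = 0.9385
P(Wq > t) = ρ·e^{−(μ−λ)t} = 0.9385·e^{−2.0422}
= 0.9385·0.129747 = 0.121765

Final: 0.121765


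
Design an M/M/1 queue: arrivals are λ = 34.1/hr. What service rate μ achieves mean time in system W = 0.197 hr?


W = 1/(μ−λ) ⇒ μ − λ = 1/W = 1/0.197 = 5.0761
μ = λ + 1/W = 34.1 + 5.0761 = 39.1761 per hr

Final: 39.1761 /hr


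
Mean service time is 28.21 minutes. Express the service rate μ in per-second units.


μ = 1/(service time) in consistent units.
1 second = 0.0166667 min, so μ = 0.0166667/28.21 = 0.0005908 per second

Final: 0.0005908 /sec


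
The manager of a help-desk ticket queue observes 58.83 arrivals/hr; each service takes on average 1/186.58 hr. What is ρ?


ρ = λ/μ = 58.83/186.58 = 0.3153

Final: 0.3153


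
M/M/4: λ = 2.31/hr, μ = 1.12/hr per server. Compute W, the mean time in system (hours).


a = 2.0625; ρ = 0.5156; P₀ = 0.121827
Lq = P₀·a^c·ρ/(c!(1−ρ)²) = 0.20187
Wq = Lq/λ = 0.20187/2.31 = 0.08739 hr
W = Wq + 1/μ = 0.08739 + 0.89286 = 0.98025 hr

Final: 0.98025 hr


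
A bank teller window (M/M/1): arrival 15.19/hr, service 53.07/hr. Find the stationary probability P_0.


ρ = 15.19/53.07 = 0.2862
P_n = (1−ρ)·ρ^n = (1 − 0.2862)·0.2862^0 = 0.7138·1.000000 = 0.713774

Final: 0.713774


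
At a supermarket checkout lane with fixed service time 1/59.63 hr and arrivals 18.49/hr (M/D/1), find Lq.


ρ = 18.49/59.63 = 0.3101
M/D/1: Lq = ρ²/(2(1−ρ)) = 0.09615/(2·0.6899) = 0.06968

Final: 0.06968


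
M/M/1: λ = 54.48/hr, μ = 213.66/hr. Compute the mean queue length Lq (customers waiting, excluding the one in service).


ρ = 54.48/213.66 = 0.2550
Lq = ρ²/(1−ρ) = 0.06502/0.7450 = 0.08727

Final: 0.08727


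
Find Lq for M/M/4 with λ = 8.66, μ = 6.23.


a = λ/μ = 1.3900; ρ = a/4 = 0.3475
P₀ = 0.247388
Lq = P₀·a^c·ρ / (c!·(1−ρ)²) = 0.247388·3.73353·0.3475/(24·0.42574)
= 0.03141

Final: 0.03141


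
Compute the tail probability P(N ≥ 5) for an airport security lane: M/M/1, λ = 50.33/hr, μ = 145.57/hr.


ρ = 50.33/145.57 = 0.3457
P(N ≥ n) = ρ^n = 0.3457^5 = 0.004941

Final: 0.004941


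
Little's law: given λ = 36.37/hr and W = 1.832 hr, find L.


L = λW = 36.37·1.832 = 66.6298

Final: 66.6298


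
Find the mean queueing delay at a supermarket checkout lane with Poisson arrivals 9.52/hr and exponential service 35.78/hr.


ρ = 9.52/35.78 = 0.2661
Wq = ρ/(μ−λ) = 0.2661/(35.78 − 9.52) = 0.2661/26.26 = 0.01013 hr

Final: 0.01013 hr


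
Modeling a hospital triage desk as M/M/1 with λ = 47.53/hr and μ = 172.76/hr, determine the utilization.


ρ = λ/μ = 47.53/172.76 = 0.2751

Final: 0.2751


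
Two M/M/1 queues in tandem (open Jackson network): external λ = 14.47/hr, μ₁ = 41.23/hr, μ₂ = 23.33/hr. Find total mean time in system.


Each node sees arrival rate λ = 14.47/hr (tandem ⇒ throughput preserved).
W₁ = 1/(μ₁−λ) = 1/(41.23−14.47) = 0.03737 hr
W₂ = 1/(μ₂−λ) = 1/(23.33−14.47) = 0.11287 hr
W_total = W₁ + W₂ = 0.03737 + 0.11287 = 0.15024 hr

Final: 0.15024 hr


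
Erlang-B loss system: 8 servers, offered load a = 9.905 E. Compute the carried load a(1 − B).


B(8,9.905) = 0.333851 (Erlang-B)
Carried load = a(1 − B) = 9.905·(1 − 0.333851) = 9.905·0.666149 = 6.5982 E

Final: 6.5982 Erlangs


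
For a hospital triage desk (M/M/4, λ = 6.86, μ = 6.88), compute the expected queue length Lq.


a = λ/μ = 0.9971; ρ = a/4 = 0.2493
P₀ = 0.368424
Lq = P₀·a^c·ρ / (c!·(1−ρ)²) = 0.368424·0.98842·0.2493/(24·0.56359)
= 0.006711

Final: 0.006711


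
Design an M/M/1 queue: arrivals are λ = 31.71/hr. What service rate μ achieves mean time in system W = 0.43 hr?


W = 1/(μ−λ) ⇒ μ − λ = 1/W = 1/0.43 = 2.3256
μ = λ + 1/W = 31.71 + 2.3256 = 34.0356 per hr

Final: 34.0356 /hr


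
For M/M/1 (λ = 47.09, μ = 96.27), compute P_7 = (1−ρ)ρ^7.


ρ = 47.09/96.27 = 0.4891
P_n = (1−ρ)·ρ^n = (1 − 0.4891)·0.4891^7 = 0.5109·0.006700 = 0.003423

Final: 0.003423


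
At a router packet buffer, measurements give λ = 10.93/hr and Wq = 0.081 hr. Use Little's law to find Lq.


Lq = λWq = 10.93·0.081 = 0.8853

Final: 0.8853


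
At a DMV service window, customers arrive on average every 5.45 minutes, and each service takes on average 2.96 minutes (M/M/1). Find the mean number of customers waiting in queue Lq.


λ = 60/5.45 = 11.0092 /hr
μ = 60/2.96 = 20.2703 /hr
ρ = λ/μ = 11.0092/20.2703 = 0.5431
Lq = ρ²/(1−ρ) = 0.2950/0.4569 = 0.6456

Final: 0.6456


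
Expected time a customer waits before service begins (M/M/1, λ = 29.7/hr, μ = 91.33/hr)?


ρ = 29.7/91.33 = 0.3252
Wq = ρ/(μ−λ) = 0.3252/(91.33 − 29.7) = 0.3252/61.63 = 0.005277 hr

Final: 0.005277 hr


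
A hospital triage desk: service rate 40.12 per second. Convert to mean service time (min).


Mean service time = 1/μ = 1/40.12 second = 0.02493 second
In minutes: 0.02493 × 0.0166667 = 0.0004154 min

Final: 0.0004154 min


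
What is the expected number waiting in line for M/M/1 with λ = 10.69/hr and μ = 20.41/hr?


ρ = 10.69/20.41 = 0.5238
Lq = ρ²/(1−ρ) = 0.2743/0.4762 = 0.5760

Final: 0.5760


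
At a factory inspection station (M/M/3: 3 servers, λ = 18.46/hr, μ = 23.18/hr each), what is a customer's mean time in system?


a = 0.7964; ρ = 0.2655; P₀ = 0.448816
Lq = P₀·a^c·ρ/(c!(1−ρ)²) = 0.01859
Wq = Lq/λ = 0.01859/18.46 = 0.001007 hr
W = Wq + 1/μ = 0.001007 + 0.04314 = 0.04415 hr

Final: 0.04415 hr


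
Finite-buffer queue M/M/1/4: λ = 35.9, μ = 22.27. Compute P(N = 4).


ρ = λ/μ = 35.9/22.27 = 1.6120
P_K = (1−ρ)ρ^K/(1−ρ^(K+1)) = (-0.6120·6.753003)/(1 − 10.886071)
= -4.133068/-9.886071 = 0.418070

Final: 0.418070


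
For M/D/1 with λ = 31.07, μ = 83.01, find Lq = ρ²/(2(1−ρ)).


ρ = 31.07/83.01 = 0.3743
M/D/1: Lq = ρ²/(2(1−ρ)) = 0.1401/(2·0.6257) = 0.11195

Final: 0.11195


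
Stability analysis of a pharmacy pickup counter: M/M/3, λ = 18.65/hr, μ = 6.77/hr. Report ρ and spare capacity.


Total capacity cμ = 3·6.77 = 20.31/hr
ρ = λ/(cμ) = 18.65/20.31 = 0.9183
Stable ⇔ ρ < 1: YES
Spare capacity = cμ − λ = 20.31 − 18.65 = 1.66/hr

Final: ρ = 0.9183; stable; margin = 1.66/hr


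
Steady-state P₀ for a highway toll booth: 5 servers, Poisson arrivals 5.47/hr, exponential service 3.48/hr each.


a = λ/μ = 5.47/3.48 = 1.5718; ρ = a/c = 0.3144
Σ_{k=0}^{4} a^k/k! (terms k=0..4) = 1.00000 + 1.57184 + 1.23534 + 0.64725 + 0.25434 = 4.70877
Tail: a^5/(5!(1−ρ)) = 9.59490/(120·0.6856) = 0.11662
P₀ = 1/(4.70877 + 0.11662) = 1/4.82539 = 0.207237

Final: 0.207237


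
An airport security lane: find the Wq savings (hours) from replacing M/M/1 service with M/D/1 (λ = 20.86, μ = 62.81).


ρ = 20.86/62.81 = 0.3321
Wq(M/M/1) = ρ/(μ−λ) = 0.3321/41.95 = 0.007917 hr
Wq(M/D/1) = ρ/(2(μ−λ)) = 0.003958 hr
Savings = 0.007917 − 0.003958 = 0.003958 hr

Final: 0.003958 hr


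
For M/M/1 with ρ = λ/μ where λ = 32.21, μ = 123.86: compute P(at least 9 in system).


ρ = 32.21/123.86 = 0.2601
P(N ≥ n) = ρ^n = 0.2601^9 = 0.000005439

Final: 0.000005439


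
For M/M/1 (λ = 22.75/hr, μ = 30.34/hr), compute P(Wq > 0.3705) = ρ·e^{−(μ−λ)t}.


ρ = 22.75/30.34 = 0.7498
P(Wq > t) = ρ·e^{−(μ−λ)t} = 0.7498·e^{−2.8121}
= 0.7498·0.060079 = 0.045049

Final: 0.045049


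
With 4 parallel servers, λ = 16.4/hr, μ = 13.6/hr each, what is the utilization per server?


ρ = λ/(cμ) = 16.4/(4·13.6) = 16.4/54.40 = 0.3015

Final: 0.3015


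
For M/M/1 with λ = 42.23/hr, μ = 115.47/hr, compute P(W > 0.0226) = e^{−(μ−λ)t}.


W ~ Exponential(μ−λ) for M/M/1.
μ − λ = 115.47 − 42.23 = 73.2400
P(W > t) = e^{−(μ−λ)t} = e^{−1.6552} = 0.191049

Final: 0.191049


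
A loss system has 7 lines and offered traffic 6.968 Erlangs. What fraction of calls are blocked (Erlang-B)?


B(c,a) = (a^c/c!) / Σ_{k=0}^{c} a^k/k!
a^7/7! = 158.243710
Σ terms (k=0..7): 1.00000 + 6.96800 + 24.27651 + 56.38625 + 98.22484 + 136.88614 + 158.97043 + 158.24371 = 640.955875
B = 158.243710/640.955875 = 0.246887

Final: 0.246887


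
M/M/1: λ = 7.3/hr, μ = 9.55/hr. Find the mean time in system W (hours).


W = 1/(μ−λ) = 1/(9.55 − 7.3) = 1/2.25 = 0.4444 hr

Final: 0.4444 hr


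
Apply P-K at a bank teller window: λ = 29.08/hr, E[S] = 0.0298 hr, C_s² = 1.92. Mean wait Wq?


ρ = λ·E[S] = 29.08·0.0298 = 0.8666
E[S²] = E[S]²(1+C_s²) = 0.0298²·(1+1.92) = 0.002593
Wq = λ·E[S²]/(2(1−ρ)) = 29.08·0.002593/(2·0.1334) = 0.28260 hr

Final: 0.28260 hr


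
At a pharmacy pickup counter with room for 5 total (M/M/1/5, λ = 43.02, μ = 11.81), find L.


ρ = 43.02/11.81 = 3.6427
L = ρ[1 − (K+1)ρ^K + Kρ^(K+1)] / [(1−ρ)(1−ρ^(K+1))]
Numerator: 3.6427·(1 − 6·641.360992 + 5·2336.270099) = 28537.393655
Denominator: (-2.6427)·(-2335.270099) = 6171.361540
L = 28537.393655/6171.361540 = 4.6242

Final: 4.6242


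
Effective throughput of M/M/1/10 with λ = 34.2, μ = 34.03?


ρ = 1.0050; P_K = (1−ρ)ρ^10/(1−ρ^11) = 0.093191
λ_eff = λ(1 − P_K) = 34.2·(1 − 0.093191) = 34.2·0.906809 = 31.0129 /hr

Final: 31.0129 /hr


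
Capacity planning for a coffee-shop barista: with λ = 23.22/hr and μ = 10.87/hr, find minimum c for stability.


Stability requires cμ > λ ⇔ c > λ/μ.
λ/μ = 23.22/10.87 = 2.1362
Minimum integer c = ⌊2.1362⌋ + 1 = 3
Check: 3·10.87 = 32.61 > 23.22, while 2·10.87 = 21.74 ≤ 23.22

Final: 3 servers


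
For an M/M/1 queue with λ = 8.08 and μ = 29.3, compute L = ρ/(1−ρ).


ρ = λ/μ = 8.08/29.3 = 0.2758
L = ρ/(1−ρ) = 0.2758/(1 − 0.2758) = 0.2758/0.7242 = 0.3808

Final: 0.3808


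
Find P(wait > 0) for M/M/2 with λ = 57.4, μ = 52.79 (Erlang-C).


a = λ/μ = 1.0873; ρ = a/2 = 0.5437
P₀ = 0.295619 (from M/M/c formula)
C(c,a) = [a^c/(c!(1−ρ))]·P₀ = [1.18228/(2·0.4563)]·0.295619
= 1.29540·0.295619 = 0.382946

Final: 0.382946


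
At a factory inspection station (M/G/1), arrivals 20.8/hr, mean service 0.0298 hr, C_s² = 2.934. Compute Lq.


ρ = λ·E[S] = 20.8·0.0298 = 0.6198
Lq = ρ²(1+C_s²)/(2(1−ρ)) = 0.3842·(1+2.934)/(2·0.3802)
= 0.3842·3.9340/0.7603 = 1.98791

Final: 1.98791


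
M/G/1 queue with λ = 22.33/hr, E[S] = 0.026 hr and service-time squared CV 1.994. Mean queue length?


ρ = λ·E[S] = 22.33·0.026 = 0.5806
Lq = ρ²(1+C_s²)/(2(1−ρ)) = 0.3371·(1+1.994)/(2·0.4194)
= 0.3371·2.9940/0.8388 = 1.20309

Final: 1.20309


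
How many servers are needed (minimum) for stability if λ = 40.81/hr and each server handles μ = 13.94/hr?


Stability requires cμ > λ ⇔ c > λ/μ.
λ/μ = 40.81/13.94 = 2.9275
Minimum integer c = ⌊2.9275⌋ + 1 = 3
Check: 3·13.94 = 41.82 > 40.81, while 2·13.94 = 27.88 ≤ 40.81

Final: 3 servers


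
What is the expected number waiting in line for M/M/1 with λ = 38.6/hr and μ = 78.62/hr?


ρ = 38.6/78.62 = 0.4910
Lq = ρ²/(1−ρ) = 0.2411/0.5090 = 0.4735

Final: 0.4735


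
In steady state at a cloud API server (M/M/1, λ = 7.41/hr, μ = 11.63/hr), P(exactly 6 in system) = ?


ρ = 7.41/11.63 = 0.6371
P_n = (1−ρ)·ρ^n = (1 − 0.6371)·0.6371^6 = 0.3629·0.066901 = 0.024275

Final: 0.024275


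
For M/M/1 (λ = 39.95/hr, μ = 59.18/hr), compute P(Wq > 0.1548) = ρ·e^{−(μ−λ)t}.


ρ = 39.95/59.18 = 0.6751
P(Wq > t) = ρ·e^{−(μ−λ)t} = 0.6751·e^{−2.9768}
= 0.6751·0.050955 = 0.034398

Final: 0.034398


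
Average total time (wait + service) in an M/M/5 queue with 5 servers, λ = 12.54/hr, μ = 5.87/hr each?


a = 2.1363; ρ = 0.4273; P₀ = 0.116847
Lq = P₀·a^c·ρ/(c!(1−ρ)²) = 0.05643
Wq = Lq/λ = 0.05643/12.54 = 0.004500 hr
W = Wq + 1/μ = 0.004500 + 0.17036 = 0.17486 hr

Final: 0.17486 hr


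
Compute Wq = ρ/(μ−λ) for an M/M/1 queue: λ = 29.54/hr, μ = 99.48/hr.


ρ = 29.54/99.48 = 0.2969
Wq = ρ/(μ−λ) = 0.2969/(99.48 − 29.54) = 0.2969/69.94 = 0.004246 hr

Final: 0.004246 hr


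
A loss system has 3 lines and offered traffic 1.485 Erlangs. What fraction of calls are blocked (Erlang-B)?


B(c,a) = (a^c/c!) / Σ_{k=0}^{c} a^k/k!
a^3/3! = 0.545793
Σ terms (k=0..3): 1.00000 + 1.48500 + 1.10261 + 0.54579 = 4.133406
B = 0.545793/4.133406 = 0.132044

Final: 0.132044


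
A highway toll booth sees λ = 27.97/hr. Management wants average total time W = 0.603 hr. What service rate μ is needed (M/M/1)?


W = 1/(μ−λ) ⇒ μ − λ = 1/W = 1/0.603 = 1.6584
μ = λ + 1/W = 27.97 + 1.6584 = 29.6284 per hr

Final: 29.6284 /hr


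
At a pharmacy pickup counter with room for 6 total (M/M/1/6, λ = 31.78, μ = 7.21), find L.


ρ = 31.78/7.21 = 4.4078
L = ρ[1 − (K+1)ρ^K + Kρ^(K+1)] / [(1−ρ)(1−ρ^(K+1))]
Numerator: 4.4078·(1 − 7·7333.507980 + 6·32324.394398) = 628604.038636
Denominator: (-3.4078)·(-32323.394398) = 110150.596444
L = 628604.038636/110150.596444 = 5.7068

Final: 5.7068


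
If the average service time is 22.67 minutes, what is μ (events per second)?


μ = 1/(service time) in consistent units.
1 second = 0.0166667 min, so μ = 0.0166667/22.67 = 0.0007352 per second

Final: 0.0007352 /sec


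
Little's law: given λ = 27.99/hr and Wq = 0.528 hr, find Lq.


Lq = λWq = 27.99·0.528 = 14.7787

Final: 14.7787


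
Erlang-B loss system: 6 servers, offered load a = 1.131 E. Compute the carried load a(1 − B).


B(6,1.131) = 0.0009383 (Erlang-B)
Carried load = a(1 − B) = 1.131·(1 − 0.0009383) = 1.131·0.999062 = 1.1299 E

Final: 1.1299 Erlangs


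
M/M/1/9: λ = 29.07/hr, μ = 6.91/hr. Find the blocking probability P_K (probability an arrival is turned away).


ρ = λ/μ = 29.07/6.91 = 4.2069
P_K = (1−ρ)ρ^K/(1−ρ^(K+1)) = (-3.2069·412764.995207)/(1 − 1736480.233092)
= -1323715.237885/-1736479.233092 = 0.762298

Final: 0.762298


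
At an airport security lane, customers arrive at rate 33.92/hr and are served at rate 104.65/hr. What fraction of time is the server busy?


ρ = λ/μ = 33.92/104.65 = 0.3241

Final: 0.3241


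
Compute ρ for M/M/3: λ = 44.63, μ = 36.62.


ρ = λ/(cμ) = 44.63/(3·36.62) = 44.63/109.86 = 0.4062

Final: 0.4062


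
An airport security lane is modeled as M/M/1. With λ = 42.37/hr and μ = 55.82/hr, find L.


ρ = λ/μ = 42.37/55.82 = 0.7590
L = ρ/(1−ρ) = 0.7590/(1 − 0.7590) = 0.7590/0.2410 = 3.1502

Final: 3.1502


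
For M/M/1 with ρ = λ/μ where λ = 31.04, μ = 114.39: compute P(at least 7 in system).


ρ = 31.04/114.39 = 0.2714
P(N ≥ n) = ρ^n = 0.2714^7 = 0.0001083

Final: 0.0001083


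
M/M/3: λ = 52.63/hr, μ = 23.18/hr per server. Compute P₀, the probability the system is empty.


a = λ/μ = 52.63/23.18 = 2.2705; ρ = a/c = 0.7568
Σ_{k=0}^{2} a^k/k! (terms k=0..2) = 1.00000 + 2.27049 + 2.57757 = 5.84806
Tail: a^3/(3!(1−ρ)) = 11.70469/(6·0.2432) = 8.02231
P₀ = 1/(5.84806 + 8.02231) = 1/13.87037 = 0.072096

Final: 0.072096


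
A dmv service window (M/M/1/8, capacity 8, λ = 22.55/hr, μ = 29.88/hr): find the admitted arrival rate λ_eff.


ρ = 0.7547; P_K = (1−ρ)ρ^8/(1−ρ^9) = 0.028041
λ_eff = λ(1 − P_K) = 22.55·(1 − 0.028041) = 22.55·0.971959 = 21.9177 /hr

Final: 21.9177 /hr


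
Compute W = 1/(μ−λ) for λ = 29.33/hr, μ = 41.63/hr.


W = 1/(μ−λ) = 1/(41.63 − 29.33) = 1/12.30 = 0.08130 hr

Final: 0.08130 hr


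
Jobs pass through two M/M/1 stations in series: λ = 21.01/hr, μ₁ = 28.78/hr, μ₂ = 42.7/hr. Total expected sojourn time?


Each node sees arrival rate λ = 21.01/hr (tandem ⇒ throughput preserved).
W₁ = 1/(μ₁−λ) = 1/(28.78−21.01) = 0.12870 hr
W₂ = 1/(μ₂−λ) = 1/(42.7−21.01) = 0.04610 hr
W_total = W₁ + W₂ = 0.12870 + 0.04610 = 0.17480 hr

Final: 0.17480 hr


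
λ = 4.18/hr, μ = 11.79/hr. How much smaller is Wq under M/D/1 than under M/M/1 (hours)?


ρ = 4.18/11.79 = 0.3545
Wq(M/M/1) = ρ/(μ−λ) = 0.3545/7.61 = 0.04659 hr
Wq(M/D/1) = ρ/(2(μ−λ)) = 0.02329 hr
Savings = 0.04659 − 0.02329 = 0.02329 hr

Final: 0.02329 hr


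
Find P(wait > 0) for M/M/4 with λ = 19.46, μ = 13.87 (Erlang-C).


a = λ/μ = 1.4030; ρ = a/4 = 0.3508
P₀ = 0.244125 (from M/M/c formula)
C(c,a) = [a^c/(c!(1−ρ))]·P₀ = [3.87494/(24·0.6492)]·0.244125
= 0.24868·0.244125 = 0.060710

Final: 0.060710


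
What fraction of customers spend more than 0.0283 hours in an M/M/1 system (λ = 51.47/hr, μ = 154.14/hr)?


W ~ Exponential(μ−λ) for M/M/1.
μ − λ = 154.14 − 51.47 = 102.6700
P(W > t) = e^{−(μ−λ)t} = e^{−2.9056} = 0.054718

Final: 0.054718


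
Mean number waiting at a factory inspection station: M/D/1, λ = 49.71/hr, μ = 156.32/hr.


ρ = 49.71/156.32 = 0.3180
M/D/1: Lq = ρ²/(2(1−ρ)) = 0.1011/(2·0.6820) = 0.07414

Final: 0.07414


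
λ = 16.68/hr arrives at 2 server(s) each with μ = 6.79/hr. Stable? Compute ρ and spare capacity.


Total capacity cμ = 2·6.79 = 13.58/hr
ρ = λ/(cμ) = 16.68/13.58 = 1.2283
Stable ⇔ ρ < 1: NO
Spare capacity = cμ − λ = 13.58 − 16.68 = -3.10/hr

Final: ρ = 1.2283; unstable; margin = -3.10/hr


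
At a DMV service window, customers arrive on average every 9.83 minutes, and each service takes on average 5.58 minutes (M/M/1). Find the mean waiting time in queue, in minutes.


λ = 60/9.83 = 6.1038 /hr
μ = 60/5.58 = 10.7527 /hr
ρ = λ/μ = 6.1038/10.7527 = 0.5677
Wq = ρ/(μ−λ) = 0.5677/(10.7527−6.1038) = 0.12210 hr
In minutes: 0.12210·60 = 7.326 min

Final: 7.326 min


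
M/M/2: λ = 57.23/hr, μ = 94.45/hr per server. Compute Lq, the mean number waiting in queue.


a = λ/μ = 0.6059; ρ = a/2 = 0.3030
P₀ = 0.534961
Lq = P₀·a^c·ρ / (c!·(1−ρ)²) = 0.534961·0.36715·0.3030/(2·0.48586)
= 0.06124

Final: 0.06124


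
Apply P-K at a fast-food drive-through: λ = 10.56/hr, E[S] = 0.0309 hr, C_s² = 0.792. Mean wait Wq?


ρ = λ·E[S] = 10.56·0.0309 = 0.3263
E[S²] = E[S]²(1+C_s²) = 0.0309²·(1+0.792) = 0.001711
Wq = λ·E[S²]/(2(1−ρ)) = 10.56·0.001711/(2·0.6737) = 0.01341 hr

Final: 0.01341 hr


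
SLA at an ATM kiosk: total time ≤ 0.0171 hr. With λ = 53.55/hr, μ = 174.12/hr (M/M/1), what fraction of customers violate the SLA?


W ~ Exponential(μ−λ) for M/M/1.
μ − λ = 174.12 − 53.55 = 120.5700
P(W > t) = e^{−(μ−λ)t} = e^{−2.0617} = 0.127232

Final: 0.127232


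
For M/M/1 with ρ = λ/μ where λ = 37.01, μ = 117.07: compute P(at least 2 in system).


ρ = 37.01/117.07 = 0.3161
P(N ≥ n) = ρ^n = 0.3161^2 = 0.099942

Final: 0.099942


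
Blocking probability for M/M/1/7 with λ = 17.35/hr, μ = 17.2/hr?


ρ = λ/μ = 17.35/17.2 = 1.0087
P_K = (1−ρ)ρ^K/(1−ρ^(K+1)) = (-0.008721·1.062667)/(1 − 1.071935)
= -0.009267/-0.071935 = 0.128832

Final: 0.128832


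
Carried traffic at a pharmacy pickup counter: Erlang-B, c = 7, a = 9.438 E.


B(7,9.438) = 0.383085 (Erlang-B)
Carried load = a(1 − B) = 9.438·(1 − 0.383085) = 9.438·0.616915 = 5.8224 E

Final: 5.8224 Erlangs


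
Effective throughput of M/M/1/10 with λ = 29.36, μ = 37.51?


ρ = 0.7827; P_K = (1−ρ)ρ^10/(1−ρ^11) = 0.020113
λ_eff = λ(1 − P_K) = 29.36·(1 − 0.020113) = 29.36·0.979887 = 28.7695 /hr

Final: 28.7695 /hr


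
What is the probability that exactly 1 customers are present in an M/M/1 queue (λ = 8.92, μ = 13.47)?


ρ = 8.92/13.47 = 0.6622
P_n = (1−ρ)·ρ^n = (1 − 0.6622)·0.6622^1 = 0.3378·0.662212 = 0.223687

Final: 0.223687


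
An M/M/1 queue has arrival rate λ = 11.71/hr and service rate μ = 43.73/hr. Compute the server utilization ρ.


ρ = λ/μ = 11.71/43.73 = 0.2678

Final: 0.2678


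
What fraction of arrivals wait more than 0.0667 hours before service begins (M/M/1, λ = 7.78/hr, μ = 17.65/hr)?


ρ = 7.78/17.65 = 0.4408
P(Wq > t) = ρ·e^{−(μ−λ)t} = 0.4408·e^{−0.6583}
= 0.4408·0.517716 = 0.228206

Final: 0.228206


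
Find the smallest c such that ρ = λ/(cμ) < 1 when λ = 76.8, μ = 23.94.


Stability requires cμ > λ ⇔ c > λ/μ.
λ/μ = 76.8/23.94 = 3.2080
Minimum integer c = ⌊3.2080⌋ + 1 = 4
Check: 4·23.94 = 95.76 > 76.8, while 3·23.94 = 71.82 ≤ 76.8

Final: 4 servers


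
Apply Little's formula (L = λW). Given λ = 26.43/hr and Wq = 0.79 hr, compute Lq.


Lq = λWq = 26.43·0.79 = 20.8797

Final: 20.8797


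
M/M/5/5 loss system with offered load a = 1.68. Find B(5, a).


B(c,a) = (a^c/c!) / Σ_{k=0}^{c} a^k/k!
a^5/5! = 0.111523
Σ terms (k=0..5): 1.00000 + 1.68000 + 1.41120 + 0.79027 + 0.33191 + 0.11152 = 5.324909
B = 0.111523/5.324909 = 0.020944

Final: 0.020944


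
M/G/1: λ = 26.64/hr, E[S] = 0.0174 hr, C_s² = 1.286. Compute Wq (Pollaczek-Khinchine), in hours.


ρ = λ·E[S] = 26.64·0.0174 = 0.4635
E[S²] = E[S]²(1+C_s²) = 0.0174²·(1+1.286) = 0.0006921
Wq = λ·E[S²]/(2(1−ρ)) = 26.64·0.0006921/(2·0.5365) = 0.01718 hr

Final: 0.01718 hr


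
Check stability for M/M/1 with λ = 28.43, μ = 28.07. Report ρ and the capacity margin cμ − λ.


Total capacity cμ = 1·28.07 = 28.07/hr
ρ = λ/(cμ) = 28.43/28.07 = 1.0128
Stable ⇔ ρ < 1: NO
Spare capacity = cμ − λ = 28.07 − 28.43 = -0.36/hr

Final: ρ = 1.0128; unstable; margin = -0.36/hr


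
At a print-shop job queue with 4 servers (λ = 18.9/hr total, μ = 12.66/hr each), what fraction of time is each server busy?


ρ = λ/(cμ) = 18.9/(4·12.66) = 18.9/50.64 = 0.3732

Final: 0.3732


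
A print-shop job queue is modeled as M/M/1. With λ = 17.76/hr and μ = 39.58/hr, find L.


ρ = λ/μ = 17.76/39.58 = 0.4487
L = ρ/(1−ρ) = 0.4487/(1 − 0.4487) = 0.4487/0.5513 = 0.8139

Final: 0.8139


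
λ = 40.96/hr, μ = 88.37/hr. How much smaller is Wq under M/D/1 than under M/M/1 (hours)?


ρ = 40.96/88.37 = 0.4635
Wq(M/M/1) = ρ/(μ−λ) = 0.4635/47.41 = 0.009777 hr
Wq(M/D/1) = ρ/(2(μ−λ)) = 0.004888 hr
Savings = 0.009777 − 0.004888 = 0.004888 hr

Final: 0.004888 hr


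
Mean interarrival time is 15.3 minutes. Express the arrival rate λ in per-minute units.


λ = 1/(interarrival time) in consistent units.
1 minute = 1 min, so λ = 1/15.3 = 0.06536 per minute

Final: 0.06536 /min


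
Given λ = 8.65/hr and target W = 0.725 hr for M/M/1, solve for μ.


W = 1/(μ−λ) ⇒ μ − λ = 1/W = 1/0.725 = 1.3793
μ = λ + 1/W = 8.65 + 1.3793 = 10.0293 per hr

Final: 10.0293 /hr


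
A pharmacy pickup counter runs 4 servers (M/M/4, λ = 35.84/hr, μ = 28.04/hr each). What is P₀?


a = λ/μ = 35.84/28.04 = 1.2782; ρ = a/c = 0.3195
Σ_{k=0}^{3} a^k/k! (terms k=0..3) = 1.00000 + 1.27817 + 0.81686 + 0.34803 = 3.44307
Tail: a^4/(4!(1−ρ)) = 2.66907/(24·0.6805) = 0.16344
P₀ = 1/(3.44307 + 0.16344) = 1/3.60651 = 0.277277

Final: 0.277277


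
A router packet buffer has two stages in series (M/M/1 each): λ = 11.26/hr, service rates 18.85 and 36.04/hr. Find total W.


Each node sees arrival rate λ = 11.26/hr (tandem ⇒ throughput preserved).
W₁ = 1/(μ₁−λ) = 1/(18.85−11.26) = 0.13175 hr
W₂ = 1/(μ₂−λ) = 1/(36.04−11.26) = 0.04036 hr
W_total = W₁ + W₂ = 0.13175 + 0.04036 = 0.17211 hr

Final: 0.17211 hr


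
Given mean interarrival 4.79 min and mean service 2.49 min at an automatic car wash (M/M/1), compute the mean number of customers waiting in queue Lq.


λ = 60/4.79 = 12.5261 /hr
μ = 60/2.49 = 24.0964 /hr
ρ = λ/μ = 12.5261/24.0964 = 0.5198
Lq = ρ²/(1−ρ) = 0.2702/0.4802 = 0.5628

Final: 0.5628


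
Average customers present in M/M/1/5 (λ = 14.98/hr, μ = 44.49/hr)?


ρ = 14.98/44.49 = 0.3367
L = ρ[1 − (K+1)ρ^K + Kρ^(K+1)] / [(1−ρ)(1−ρ^(K+1))]
Numerator: 0.3367·(1 − 6·0.004328 + 5·0.001457) = 0.330415
Denominator: (0.6633)·(0.998543) = 0.662329
L = 0.330415/0.662329 = 0.4989

Final: 0.4989


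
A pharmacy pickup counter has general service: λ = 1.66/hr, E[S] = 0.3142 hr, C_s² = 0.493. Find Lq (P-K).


ρ = λ·E[S] = 1.66·0.3142 = 0.5216
Lq = ρ²(1+C_s²)/(2(1−ρ)) = 0.2720·(1+0.493)/(2·0.4784)
= 0.2720·1.4930/0.9569 = 0.42446

Final: 0.42446


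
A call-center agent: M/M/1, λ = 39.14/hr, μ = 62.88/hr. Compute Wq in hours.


ρ = 39.14/62.88 = 0.6225
Wq = ρ/(μ−λ) = 0.6225/(62.88 − 39.14) = 0.6225/23.74 = 0.02622 hr

Final: 0.02622 hr


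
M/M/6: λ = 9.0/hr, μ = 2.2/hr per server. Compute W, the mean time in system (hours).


a = 4.0909; ρ = 0.6818; P₀ = 0.015027
Lq = P₀·a^c·ρ/(c!(1−ρ)²) = 0.65883
Wq = Lq/λ = 0.65883/9.0 = 0.07320 hr
W = Wq + 1/μ = 0.07320 + 0.45455 = 0.52775 hr

Final: 0.52775 hr


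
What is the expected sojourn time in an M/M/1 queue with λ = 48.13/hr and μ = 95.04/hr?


W = 1/(μ−λ) = 1/(95.04 − 48.13) = 1/46.91 = 0.02132 hr

Final: 0.02132 hr


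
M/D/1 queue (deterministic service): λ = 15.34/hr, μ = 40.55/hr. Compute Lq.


ρ = 15.34/40.55 = 0.3783
M/D/1: Lq = ρ²/(2(1−ρ)) = 0.1431/(2·0.6217) = 0.11510

Final: 0.11510


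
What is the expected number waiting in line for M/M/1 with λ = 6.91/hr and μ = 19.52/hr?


ρ = 6.91/19.52 = 0.3540
Lq = ρ²/(1−ρ) = 0.1253/0.6460 = 0.1940

Final: 0.1940


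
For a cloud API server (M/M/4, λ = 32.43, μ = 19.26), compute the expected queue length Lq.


a = λ/μ = 1.6838; ρ = a/4 = 0.4210
P₀ = 0.182633
Lq = P₀·a^c·ρ / (c!·(1−ρ)²) = 0.182633·8.03827·0.4210/(24·0.33530)
= 0.07679

Final: 0.07679


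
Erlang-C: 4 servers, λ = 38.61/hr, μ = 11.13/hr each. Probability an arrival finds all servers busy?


a = λ/μ = 3.4690; ρ = a/4 = 0.8673
P₀ = 0.015899 (from M/M/c formula)
C(c,a) = [a^c/(c!(1−ρ))]·P₀ = [144.81667/(24·0.1327)]·0.015899
= 45.45430·0.015899 = 0.722668

Final: 0.722668


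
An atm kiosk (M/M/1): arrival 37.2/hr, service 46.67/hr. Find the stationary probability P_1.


ρ = 37.2/46.67 = 0.7971
P_n = (1−ρ)·ρ^n = (1 − 0.7971)·0.7971^1 = 0.2029·0.797086 = 0.161740

Final: 0.161740


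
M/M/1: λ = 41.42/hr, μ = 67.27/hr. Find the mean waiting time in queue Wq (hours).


ρ = 41.42/67.27 = 0.6157
Wq = ρ/(μ−λ) = 0.6157/(67.27 − 41.42) = 0.6157/25.85 = 0.02382 hr

Final: 0.02382 hr


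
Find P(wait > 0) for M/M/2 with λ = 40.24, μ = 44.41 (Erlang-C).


a = λ/μ = 0.9061; ρ = a/2 = 0.4531
P₀ = 0.376414 (from M/M/c formula)
C(c,a) = [a^c/(c!(1−ρ))]·P₀ = [0.82102/(2·0.5469)]·0.376414
= 0.75055·0.376414 = 0.282516

Final: 0.282516


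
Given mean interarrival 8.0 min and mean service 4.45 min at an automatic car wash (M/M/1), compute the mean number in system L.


λ = 60/8.0 = 7.5000 /hr
μ = 60/4.45 = 13.4831 /hr
ρ = λ/μ = 7.5000/13.4831 = 0.5563
L = ρ/(1−ρ) = 0.5563/0.4437 = 1.2535

Final: 1.2535


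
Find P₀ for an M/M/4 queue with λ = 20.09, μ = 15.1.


a = λ/μ = 20.09/15.1 = 1.3305; ρ = a/c = 0.3326
Σ_{k=0}^{3} a^k/k! (terms k=0..3) = 1.00000 + 1.33046 + 0.88507 + 0.39252 = 3.60805
Tail: a^4/(4!(1−ρ)) = 3.13337/(24·0.6674) = 0.19563
P₀ = 1/(3.60805 + 0.19563) = 1/3.80367 = 0.262904

Final: 0.262904


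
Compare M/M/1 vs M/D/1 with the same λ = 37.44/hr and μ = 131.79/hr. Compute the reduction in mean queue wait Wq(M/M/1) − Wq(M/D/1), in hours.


ρ = 37.44/131.79 = 0.2841
Wq(M/M/1) = ρ/(μ−λ) = 0.2841/94.35 = 0.003011 hr
Wq(M/D/1) = ρ/(2(μ−λ)) = 0.001506 hr
Savings = 0.003011 − 0.001506 = 0.001506 hr

Final: 0.001506 hr


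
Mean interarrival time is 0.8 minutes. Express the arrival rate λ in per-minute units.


λ = 1/(interarrival time) in consistent units.
1 minute = 1 min, so λ = 1/0.8 = 1.2500 per minute

Final: 1.2500 /min


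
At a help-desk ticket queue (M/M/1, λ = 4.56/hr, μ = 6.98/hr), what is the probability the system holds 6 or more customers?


ρ = 4.56/6.98 = 0.6533
P(N ≥ n) = ρ^n = 0.6533^6 = 0.077742

Final: 0.077742


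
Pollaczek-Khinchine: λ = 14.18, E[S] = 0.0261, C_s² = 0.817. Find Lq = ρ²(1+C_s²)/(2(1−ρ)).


ρ = λ·E[S] = 14.18·0.0261 = 0.3701
Lq = ρ²(1+C_s²)/(2(1−ρ)) = 0.1370·(1+0.817)/(2·0.6299)
= 0.1370·1.8170/1.2598 = 0.19755

Final: 0.19755
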